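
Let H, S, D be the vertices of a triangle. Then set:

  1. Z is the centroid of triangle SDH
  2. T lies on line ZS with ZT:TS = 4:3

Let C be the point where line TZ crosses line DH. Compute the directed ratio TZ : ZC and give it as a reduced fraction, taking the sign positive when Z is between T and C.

Assign H = (0, 0), S = (1, 0), D = (0, 1) — the answer is frame-independent, so this choice is without loss of generality.
1. Z is the centroid of triangle SDH ⇒ Z = (1/3, 1/3)
2. T lies on line ZS with ZT:TS = 4:3 ⇒ T = (5/7, 1/7)
line TZ meets DH at C = (0, 1/2)
Z = T + t·(C−T) with t = 8/15, so TZ:ZC = 8/15:7/15

TZ:ZC = 8/7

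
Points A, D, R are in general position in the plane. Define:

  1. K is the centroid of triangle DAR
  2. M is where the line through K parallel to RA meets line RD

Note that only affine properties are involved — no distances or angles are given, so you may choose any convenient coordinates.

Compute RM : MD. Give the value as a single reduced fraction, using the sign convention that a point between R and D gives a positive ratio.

RM:MD = 1/2

Set A = (0, 0), D = (1, 0), R = (0, 1); any affine frame gives the same invariant.
1. K is the centroid of triangle DAR ⇒ K = (1/3, 1/3)
2. M is where the line through K parallel to RA meets line RD ⇒ M = (1/3, 2/3)
M = R + t·(D−R) with t = 1/3, so RM:MD = t:(1−t) = 1/3:2/3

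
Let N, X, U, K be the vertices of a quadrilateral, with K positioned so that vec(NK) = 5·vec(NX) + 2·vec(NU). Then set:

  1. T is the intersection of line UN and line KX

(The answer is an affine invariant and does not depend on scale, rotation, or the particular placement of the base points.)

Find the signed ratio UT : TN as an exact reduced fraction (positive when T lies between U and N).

Choose coordinates N = (0, 0), X = (1, 0), U = (0, 1), K = (5, 2).
1. T is the intersection of line UN and line KX ⇒ T = (0, -1/2)
T = U + t·(N−U) with t = 3/2, so UT:TN = t:(1−t) = 3/2:-1/2

UT:TN = -3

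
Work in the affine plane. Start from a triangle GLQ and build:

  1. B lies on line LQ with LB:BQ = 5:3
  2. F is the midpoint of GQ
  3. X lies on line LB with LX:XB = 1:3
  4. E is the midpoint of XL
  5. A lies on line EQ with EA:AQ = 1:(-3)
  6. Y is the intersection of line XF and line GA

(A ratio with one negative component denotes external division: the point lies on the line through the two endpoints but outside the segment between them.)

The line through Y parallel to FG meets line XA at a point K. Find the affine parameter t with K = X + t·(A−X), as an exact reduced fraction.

t = 72/13

Choose coordinates G = (0, 0), L = (1, 0), Q = (0, 1).
1. B lies on line LQ with LB:BQ = 5:3 ⇒ B = (3/8, 5/8)
2. F is the midpoint of GQ ⇒ F = (0, 1/2)
3. X lies on line LB with LX:XB = 1:3 ⇒ X = (27/32, 5/32)
4. E is the midpoint of XL ⇒ E = (59/64, 5/64)
5. A lies on line EQ with EA:AQ = 1:(-3) ⇒ A = (177/128, -49/128)
6. Y is the intersection of line XF and line GA ⇒ Y = (1593/416, -441/416)
through Y parallel to FG: direction (0, -1/2); meets XA at K = (1593/416, -1177/416)
K = X + t·(A−X) with t = 72/13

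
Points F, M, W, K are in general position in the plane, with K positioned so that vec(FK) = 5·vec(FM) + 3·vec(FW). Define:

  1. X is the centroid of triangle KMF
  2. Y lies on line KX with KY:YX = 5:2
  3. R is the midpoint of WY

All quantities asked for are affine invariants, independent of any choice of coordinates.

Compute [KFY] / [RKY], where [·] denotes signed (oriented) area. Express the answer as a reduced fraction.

[KFY]:[RKY] = -1/2

Assign F = (0, 0), M = (1, 0), W = (0, 1), K = (5, 3) — the answer is frame-independent, so this choice is without loss of generality.
1. X is the centroid of triangle KMF ⇒ X = (2, 1)
2. Y lies on line KX with KY:YX = 5:2 ⇒ Y = (20/7, 11/7)
3. R is the midpoint of WY ⇒ R = (10/7, 9/7)
2·[KFY] = 5/7, 2·[RKY] = -10/7
[KFY]:[RKY] = 5/7:-10/7 = -1/2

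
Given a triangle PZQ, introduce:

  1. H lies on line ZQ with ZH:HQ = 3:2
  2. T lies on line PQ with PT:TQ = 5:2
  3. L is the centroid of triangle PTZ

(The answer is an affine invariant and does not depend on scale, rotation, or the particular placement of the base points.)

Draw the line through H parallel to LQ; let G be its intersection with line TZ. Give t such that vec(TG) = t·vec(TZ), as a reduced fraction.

t = 28/55

Set P = (0, 0), Z = (1, 0), Q = (0, 1); any affine frame gives the same invariant.
1. H lies on line ZQ with ZH:HQ = 3:2 ⇒ H = (2/5, 3/5)
2. T lies on line PQ with PT:TQ = 5:2 ⇒ T = (0, 5/7)
3. L is the centroid of triangle PTZ ⇒ L = (1/3, 5/21)
through H parallel to LQ: direction (-1/3, 16/21); meets TZ at G = (28/55, 27/77)
G = T + t·(Z−T) with t = 28/55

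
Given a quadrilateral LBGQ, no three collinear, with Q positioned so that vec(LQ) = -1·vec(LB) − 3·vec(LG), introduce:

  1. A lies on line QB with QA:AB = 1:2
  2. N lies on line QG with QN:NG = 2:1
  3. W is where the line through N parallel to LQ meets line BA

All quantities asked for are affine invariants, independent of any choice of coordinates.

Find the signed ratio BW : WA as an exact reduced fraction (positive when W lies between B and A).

BW:WA = -11/5

Work in coordinates with L = (0, 0), B = (1, 0), G = (0, 1), Q = (-1, -3).
1. A lies on line QB with QA:AB = 1:2 ⇒ A = (-1/3, -2)
2. N lies on line QG with QN:NG = 2:1 ⇒ N = (-1/3, -1/3)
3. W is where the line through N parallel to LQ meets line BA ⇒ W = (-13/9, -11/3)
W = B + t·(A−B) with t = 11/6, so BW:WA = t:(1−t) = 11/6:-5/6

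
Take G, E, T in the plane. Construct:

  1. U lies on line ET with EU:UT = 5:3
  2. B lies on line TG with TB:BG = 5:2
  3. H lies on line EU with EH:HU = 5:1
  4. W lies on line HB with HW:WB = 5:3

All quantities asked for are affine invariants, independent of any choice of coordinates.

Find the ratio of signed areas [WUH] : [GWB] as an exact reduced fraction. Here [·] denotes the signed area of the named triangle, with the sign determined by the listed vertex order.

[WUH]:[GWB] = -125/138

Choose coordinates G = (0, 0), E = (1, 0), T = (0, 1).
1. U lies on line ET with EU:UT = 5:3 ⇒ U = (3/8, 5/8)
2. B lies on line TG with TB:BG = 5:2 ⇒ B = (0, 2/7)
3. H lies on line EU with EH:HU = 5:1 ⇒ H = (23/48, 25/48)
4. W lies on line HB with HW:WB = 5:3 ⇒ W = (23/128, 335/896)
2·[WUH] = -125/2688, 2·[GWB] = 23/448
[WUH]:[GWB] = -125/2688:23/448 = -125/138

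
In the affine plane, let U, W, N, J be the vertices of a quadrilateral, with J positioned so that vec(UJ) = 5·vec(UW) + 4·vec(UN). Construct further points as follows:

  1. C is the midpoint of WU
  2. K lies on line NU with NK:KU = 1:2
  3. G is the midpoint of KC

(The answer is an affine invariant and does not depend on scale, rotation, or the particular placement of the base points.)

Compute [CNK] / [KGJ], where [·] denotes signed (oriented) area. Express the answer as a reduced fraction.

Choose coordinates U = (0, 0), W = (1, 0), N = (0, 1), J = (5, 4).
1. C is the midpoint of WU ⇒ C = (1/2, 0)
2. K lies on line NU with NK:KU = 1:2 ⇒ K = (0, 2/3)
3. G is the midpoint of KC ⇒ G = (1/4, 1/3)
2·[CNK] = 1/6, 2·[KGJ] = 5/2
[CNK]:[KGJ] = 1/6:5/2 = 1/15

[CNK]:[KGJ] = 1/15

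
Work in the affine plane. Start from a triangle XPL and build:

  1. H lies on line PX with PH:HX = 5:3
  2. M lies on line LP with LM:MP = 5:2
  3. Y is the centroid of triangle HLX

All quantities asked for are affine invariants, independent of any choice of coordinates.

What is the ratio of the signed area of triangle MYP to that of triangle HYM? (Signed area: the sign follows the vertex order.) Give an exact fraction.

Choose coordinates X = (0, 0), P = (1, 0), L = (0, 1).
1. H lies on line PX with PH:HX = 5:3 ⇒ H = (3/8, 0)
2. M lies on line LP with LM:MP = 5:2 ⇒ M = (5/7, 2/7)
3. Y is the centroid of triangle HLX ⇒ Y = (1/8, 1/3)
2·[MYP] = 13/84, 2·[HYM] = -31/168
[MYP]:[HYM] = 13/84:-31/168 = -26/31

[MYP]:[HYM] = -26/31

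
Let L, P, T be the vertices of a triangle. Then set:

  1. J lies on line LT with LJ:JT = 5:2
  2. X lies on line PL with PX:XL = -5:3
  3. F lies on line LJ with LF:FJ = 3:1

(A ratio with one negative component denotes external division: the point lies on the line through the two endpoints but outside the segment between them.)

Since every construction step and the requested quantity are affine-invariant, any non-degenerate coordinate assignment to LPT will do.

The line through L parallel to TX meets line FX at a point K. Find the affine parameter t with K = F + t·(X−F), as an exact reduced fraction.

Assign L = (0, 0), P = (1, 0), T = (0, 1) — the answer is frame-independent, so this choice is without loss of generality.
1. J lies on line LT with LJ:JT = 5:2 ⇒ J = (0, 5/7)
2. X lies on line PL with PX:XL = -5:3 ⇒ X = (-3/2, 0)
3. F lies on line LJ with LF:FJ = 3:1 ⇒ F = (0, 15/28)
through L parallel to TX: direction (-3/2, -1); meets FX at K = (45/26, 15/13)
K = F + t·(X−F) with t = -15/13

t = -15/13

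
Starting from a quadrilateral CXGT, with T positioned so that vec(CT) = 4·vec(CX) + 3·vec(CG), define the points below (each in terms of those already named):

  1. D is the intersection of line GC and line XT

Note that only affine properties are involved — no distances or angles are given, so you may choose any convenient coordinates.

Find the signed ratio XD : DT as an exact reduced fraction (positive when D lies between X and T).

Set C = (0, 0), X = (1, 0), G = (0, 1), T = (4, 3); any affine frame gives the same invariant.
1. D is the intersection of line GC and line XT ⇒ D = (0, -1)
D = X + t·(T−X) with t = -1/3, so XD:DT = t:(1−t) = -1/3:4/3

XD:DT = -1/4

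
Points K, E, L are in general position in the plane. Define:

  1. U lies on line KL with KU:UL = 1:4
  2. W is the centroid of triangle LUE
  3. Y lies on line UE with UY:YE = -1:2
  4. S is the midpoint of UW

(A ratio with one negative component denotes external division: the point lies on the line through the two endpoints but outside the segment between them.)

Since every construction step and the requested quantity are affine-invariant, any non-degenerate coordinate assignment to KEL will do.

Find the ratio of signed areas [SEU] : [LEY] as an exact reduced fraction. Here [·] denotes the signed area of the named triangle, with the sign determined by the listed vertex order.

Work in coordinates with K = (0, 0), E = (1, 0), L = (0, 1).
1. U lies on line KL with KU:UL = 1:4 ⇒ U = (0, 1/5)
2. W is the centroid of triangle LUE ⇒ W = (1/3, 2/5)
3. Y lies on line UE with UY:YE = -1:2 ⇒ Y = (-1, 2/5)
4. S is the midpoint of UW ⇒ S = (1/6, 3/10)
2·[SEU] = -2/15, 2·[LEY] = -8/5
[SEU]:[LEY] = -2/15:-8/5 = 1/12

[SEU]:[LEY] = 1/12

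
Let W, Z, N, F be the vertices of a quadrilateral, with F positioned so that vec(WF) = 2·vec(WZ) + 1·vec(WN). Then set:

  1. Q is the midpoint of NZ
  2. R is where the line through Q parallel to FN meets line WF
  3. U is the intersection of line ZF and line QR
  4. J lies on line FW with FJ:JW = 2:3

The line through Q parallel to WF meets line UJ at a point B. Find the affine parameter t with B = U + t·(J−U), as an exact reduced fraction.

t = 2

Work in coordinates with W = (0, 0), Z = (1, 0), N = (0, 1), F = (2, 1).
1. Q is the midpoint of NZ ⇒ Q = (1/2, 1/2)
2. R is where the line through Q parallel to FN meets line WF ⇒ R = (1, 1/2)
3. U is the intersection of line ZF and line QR ⇒ U = (3/2, 1/2)
4. J lies on line FW with FJ:JW = 2:3 ⇒ J = (6/5, 3/5)
through Q parallel to WF: direction (2, 1); meets UJ at B = (9/10, 7/10)
B = U + t·(J−U) with t = 2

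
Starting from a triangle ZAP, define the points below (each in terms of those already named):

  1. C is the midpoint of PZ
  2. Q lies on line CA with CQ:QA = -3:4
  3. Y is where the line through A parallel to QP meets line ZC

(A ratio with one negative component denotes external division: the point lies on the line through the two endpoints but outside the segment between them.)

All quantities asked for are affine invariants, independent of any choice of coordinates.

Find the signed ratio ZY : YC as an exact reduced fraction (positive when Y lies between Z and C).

Choose coordinates Z = (0, 0), A = (1, 0), P = (0, 1).
1. C is the midpoint of PZ ⇒ C = (0, 1/2)
2. Q lies on line CA with CQ:QA = -3:4 ⇒ Q = (-3, 2)
3. Y is where the line through A parallel to QP meets line ZC ⇒ Y = (0, 1/3)
Y = Z + t·(C−Z) with t = 2/3, so ZY:YC = t:(1−t) = 2/3:1/3

ZY:YC = 2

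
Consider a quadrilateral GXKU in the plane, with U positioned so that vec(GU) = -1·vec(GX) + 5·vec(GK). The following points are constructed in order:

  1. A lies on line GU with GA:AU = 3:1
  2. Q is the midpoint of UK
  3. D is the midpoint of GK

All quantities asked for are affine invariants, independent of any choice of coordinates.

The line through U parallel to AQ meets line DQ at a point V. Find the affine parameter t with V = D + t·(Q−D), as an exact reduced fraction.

Choose coordinates G = (0, 0), X = (1, 0), K = (0, 1), U = (-1, 5).
1. A lies on line GU with GA:AU = 3:1 ⇒ A = (-3/4, 15/4)
2. Q is the midpoint of UK ⇒ Q = (-1/2, 3)
3. D is the midpoint of GK ⇒ D = (0, 1/2)
through U parallel to AQ: direction (1/4, -3/4); meets DQ at V = (-3/4, 17/4)
V = D + t·(Q−D) with t = 3/2

t = 3/2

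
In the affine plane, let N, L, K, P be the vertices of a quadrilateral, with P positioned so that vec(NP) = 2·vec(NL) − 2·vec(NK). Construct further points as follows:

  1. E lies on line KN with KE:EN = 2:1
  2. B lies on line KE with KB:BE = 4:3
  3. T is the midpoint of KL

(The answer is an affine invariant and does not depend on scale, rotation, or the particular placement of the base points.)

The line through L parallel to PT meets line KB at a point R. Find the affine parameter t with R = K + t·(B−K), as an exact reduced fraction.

t = -7/4

Choose coordinates N = (0, 0), L = (1, 0), K = (0, 1), P = (2, -2).
1. E lies on line KN with KE:EN = 2:1 ⇒ E = (0, 1/3)
2. B lies on line KE with KB:BE = 4:3 ⇒ B = (0, 13/21)
3. T is the midpoint of KL ⇒ T = (1/2, 1/2)
through L parallel to PT: direction (-3/2, 5/2); meets KB at R = (0, 5/3)
R = K + t·(B−K) with t = -7/4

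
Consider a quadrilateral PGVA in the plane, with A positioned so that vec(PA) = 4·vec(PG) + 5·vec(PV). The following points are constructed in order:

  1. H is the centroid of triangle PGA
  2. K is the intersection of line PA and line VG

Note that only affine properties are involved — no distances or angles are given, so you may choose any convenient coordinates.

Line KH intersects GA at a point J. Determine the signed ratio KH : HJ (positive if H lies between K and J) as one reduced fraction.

Set P = (0, 0), G = (1, 0), V = (0, 1), A = (4, 5); any affine frame gives the same invariant.
1. H is the centroid of triangle PGA ⇒ H = (5/3, 5/3)
2. K is the intersection of line PA and line VG ⇒ K = (4/9, 5/9)
line KH meets GA at J = (12/5, 7/3)
H = K + t·(J−K) with t = 5/8, so KH:HJ = 5/8:3/8

KH:HJ = 5/3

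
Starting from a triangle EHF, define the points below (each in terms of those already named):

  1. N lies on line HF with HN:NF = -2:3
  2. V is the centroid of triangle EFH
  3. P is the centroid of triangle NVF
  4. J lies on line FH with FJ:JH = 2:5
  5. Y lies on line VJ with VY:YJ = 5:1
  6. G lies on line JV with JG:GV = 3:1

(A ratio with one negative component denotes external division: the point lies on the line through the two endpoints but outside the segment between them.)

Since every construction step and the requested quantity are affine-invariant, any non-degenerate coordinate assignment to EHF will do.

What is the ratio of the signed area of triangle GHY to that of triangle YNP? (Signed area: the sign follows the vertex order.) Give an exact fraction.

Assign E = (0, 0), H = (1, 0), F = (0, 1) — the answer is frame-independent, so this choice is without loss of generality.
1. N lies on line HF with HN:NF = -2:3 ⇒ N = (3, -2)
2. V is the centroid of triangle EFH ⇒ V = (1/3, 1/3)
3. P is the centroid of triangle NVF ⇒ P = (10/9, -2/9)
4. J lies on line FH with FJ:JH = 2:5 ⇒ J = (2/7, 5/7)
5. Y lies on line VJ with VY:YJ = 5:1 ⇒ Y = (37/126, 41/63)
6. G lies on line JV with JG:GV = 3:1 ⇒ G = (9/28, 3/7)
2·[GHY] = 5/36, 2·[YNP] = -37/189
[GHY]:[YNP] = 5/36:-37/189 = -105/148

[GHY]:[YNP] = -105/148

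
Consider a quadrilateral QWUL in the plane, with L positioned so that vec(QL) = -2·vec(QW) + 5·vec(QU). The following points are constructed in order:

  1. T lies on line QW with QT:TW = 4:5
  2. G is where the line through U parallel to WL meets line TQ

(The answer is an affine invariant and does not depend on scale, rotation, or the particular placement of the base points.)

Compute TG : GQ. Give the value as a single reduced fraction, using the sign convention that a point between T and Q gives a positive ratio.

TG:GQ = -7/27

Assign Q = (0, 0), W = (1, 0), U = (0, 1), L = (-2, 5) — the answer is frame-independent, so this choice is without loss of generality.
1. T lies on line QW with QT:TW = 4:5 ⇒ T = (4/9, 0)
2. G is where the line through U parallel to WL meets line TQ ⇒ G = (3/5, 0)
G = T + t·(Q−T) with t = -7/20, so TG:GQ = t:(1−t) = -7/20:27/20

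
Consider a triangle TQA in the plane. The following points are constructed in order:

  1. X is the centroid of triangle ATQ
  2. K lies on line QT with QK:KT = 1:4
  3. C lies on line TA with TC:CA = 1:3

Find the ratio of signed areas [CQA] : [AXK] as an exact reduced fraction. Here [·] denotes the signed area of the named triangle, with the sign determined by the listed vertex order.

[CQA]:[AXK] = 15/4

Choose coordinates T = (0, 0), Q = (1, 0), A = (0, 1).
1. X is the centroid of triangle ATQ ⇒ X = (1/3, 1/3)
2. K lies on line QT with QK:KT = 1:4 ⇒ K = (4/5, 0)
3. C lies on line TA with TC:CA = 1:3 ⇒ C = (0, 1/4)
2·[CQA] = 3/4, 2·[AXK] = 1/5
[CQA]:[AXK] = 3/4:1/5 = 15/4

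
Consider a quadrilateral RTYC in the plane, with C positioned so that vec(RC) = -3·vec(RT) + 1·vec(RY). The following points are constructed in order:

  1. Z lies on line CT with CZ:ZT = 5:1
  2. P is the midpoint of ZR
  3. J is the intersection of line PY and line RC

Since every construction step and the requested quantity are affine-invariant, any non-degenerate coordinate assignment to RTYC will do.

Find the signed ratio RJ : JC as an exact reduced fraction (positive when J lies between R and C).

RJ:JC = -2/33

Choose coordinates R = (0, 0), T = (1, 0), Y = (0, 1), C = (-3, 1).
1. Z lies on line CT with CZ:ZT = 5:1 ⇒ Z = (1/3, 1/6)
2. P is the midpoint of ZR ⇒ P = (1/6, 1/12)
3. J is the intersection of line PY and line RC ⇒ J = (6/31, -2/31)
J = R + t·(C−R) with t = -2/31, so RJ:JC = t:(1−t) = -2/31:33/31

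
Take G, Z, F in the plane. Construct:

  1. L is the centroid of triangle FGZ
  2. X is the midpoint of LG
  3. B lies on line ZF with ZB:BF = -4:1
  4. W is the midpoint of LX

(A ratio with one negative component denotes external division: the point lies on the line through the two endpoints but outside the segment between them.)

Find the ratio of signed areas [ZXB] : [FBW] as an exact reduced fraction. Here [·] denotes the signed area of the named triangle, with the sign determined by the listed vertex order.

Choose coordinates G = (0, 0), Z = (1, 0), F = (0, 1).
1. L is the centroid of triangle FGZ ⇒ L = (1/3, 1/3)
2. X is the midpoint of LG ⇒ X = (1/6, 1/6)
3. B lies on line ZF with ZB:BF = -4:1 ⇒ B = (-1/3, 4/3)
4. W is the midpoint of LX ⇒ W = (1/4, 1/4)
2·[ZXB] = -8/9, 2·[FBW] = 1/6
[ZXB]:[FBW] = -8/9:1/6 = -16/3

[ZXB]:[FBW] = -16/3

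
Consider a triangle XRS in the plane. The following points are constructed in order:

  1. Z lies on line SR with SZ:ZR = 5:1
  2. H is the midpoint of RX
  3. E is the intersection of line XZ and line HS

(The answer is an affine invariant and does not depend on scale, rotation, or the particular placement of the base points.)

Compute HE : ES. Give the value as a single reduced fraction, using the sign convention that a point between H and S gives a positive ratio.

HE:ES = 1/10

Assign X = (0, 0), R = (1, 0), S = (0, 1) — the answer is frame-independent, so this choice is without loss of generality.
1. Z lies on line SR with SZ:ZR = 5:1 ⇒ Z = (5/6, 1/6)
2. H is the midpoint of RX ⇒ H = (1/2, 0)
3. E is the intersection of line XZ and line HS ⇒ E = (5/11, 1/11)
E = H + t·(S−H) with t = 1/11, so HE:ES = t:(1−t) = 1/11:10/11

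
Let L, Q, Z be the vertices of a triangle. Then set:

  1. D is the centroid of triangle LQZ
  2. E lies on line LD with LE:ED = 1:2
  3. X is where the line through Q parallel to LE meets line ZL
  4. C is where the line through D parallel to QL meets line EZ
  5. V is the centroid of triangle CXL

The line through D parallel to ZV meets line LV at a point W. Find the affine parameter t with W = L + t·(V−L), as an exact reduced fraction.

t = 15

Choose coordinates L = (0, 0), Q = (1, 0), Z = (0, 1).
1. D is the centroid of triangle LQZ ⇒ D = (1/3, 1/3)
2. E lies on line LD with LE:ED = 1:2 ⇒ E = (1/9, 1/9)
3. X is where the line through Q parallel to LE meets line ZL ⇒ X = (0, -1)
4. C is where the line through D parallel to QL meets line EZ ⇒ C = (1/12, 1/3)
5. V is the centroid of triangle CXL ⇒ V = (1/36, -2/9)
through D parallel to ZV: direction (1/36, -11/9); meets LV at W = (5/12, -10/3)
W = L + t·(V−L) with t = 15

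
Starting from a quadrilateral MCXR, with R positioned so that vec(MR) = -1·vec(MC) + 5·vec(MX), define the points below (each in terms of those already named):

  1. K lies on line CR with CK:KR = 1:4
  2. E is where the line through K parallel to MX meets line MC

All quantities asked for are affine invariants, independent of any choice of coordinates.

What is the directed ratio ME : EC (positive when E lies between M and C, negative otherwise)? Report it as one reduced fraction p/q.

Set M = (0, 0), C = (1, 0), X = (0, 1), R = (-1, 5); any affine frame gives the same invariant.
1. K lies on line CR with CK:KR = 1:4 ⇒ K = (3/5, 1)
2. E is where the line through K parallel to MX meets line MC ⇒ E = (3/5, 0)
E = M + t·(C−M) with t = 3/5, so ME:EC = t:(1−t) = 3/5:2/5

ME:EC = 3/2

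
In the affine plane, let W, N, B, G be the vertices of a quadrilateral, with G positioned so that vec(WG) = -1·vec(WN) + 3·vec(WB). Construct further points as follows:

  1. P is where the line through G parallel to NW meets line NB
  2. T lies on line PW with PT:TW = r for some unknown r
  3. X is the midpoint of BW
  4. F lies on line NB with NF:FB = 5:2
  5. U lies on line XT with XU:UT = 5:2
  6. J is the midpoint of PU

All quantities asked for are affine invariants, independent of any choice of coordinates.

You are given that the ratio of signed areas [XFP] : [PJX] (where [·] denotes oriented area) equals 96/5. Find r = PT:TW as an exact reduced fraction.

Set W = (0, 0), N = (1, 0), B = (0, 1), G = (-1, 3); any affine frame gives the same invariant.
1. P is where the line through G parallel to NW meets line NB ⇒ P = (-2, 3)
2. With PT:TW = r, write λ = r/(r+1) so T = P + λ·(W−P); T is affine-linear in λ
3. X is the midpoint of BW ⇒ X = (0, 1/2)
4. F lies on line NB with NF:FB = 5:2 ⇒ F = (2/7, 5/7)
5. U lies on line XT with XU:UT = 5:2 ⇒ U is an affine combination of earlier points and hence also affine-linear in λ
6. J is the midpoint of PU ⇒ J is an affine combination of earlier points and hence also affine-linear in λ
Every point depending on T is an affine combination of T and λ-independent points, so each such coordinate is linear in λ; the λ² term in each signed area is a multiple of (W−P)×(W−P) = 0, so 2·[XFP] and 2·[PJX] are each linear in λ. Evaluating at λ=0 and λ=1:
  2·[XFP] = 8/7,   2·[PJX] = 5/14·λ
So [XFP]:[PJX] = (8/7) / (5/14·λ). Setting this equal to 96/5:
  8/7 = 96/5·(5/14·λ)  ⇒  λ = 1/6
Then r = λ/(1−λ) = (1/6)/(5/6) = 1/5. Check: with r = 1/5, T = (-5/3, 5/2) and [XFP]:[PJX] = 96/5 as required.

r = 1/5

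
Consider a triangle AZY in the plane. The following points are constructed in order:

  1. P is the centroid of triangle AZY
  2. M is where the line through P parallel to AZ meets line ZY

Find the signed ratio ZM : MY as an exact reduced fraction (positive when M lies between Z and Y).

Choose coordinates A = (0, 0), Z = (1, 0), Y = (0, 1).
1. P is the centroid of triangle AZY ⇒ P = (1/3, 1/3)
2. M is where the line through P parallel to AZ meets line ZY ⇒ M = (2/3, 1/3)
M = Z + t·(Y−Z) with t = 1/3, so ZM:MY = t:(1−t) = 1/3:2/3

ZM:MY = 1/2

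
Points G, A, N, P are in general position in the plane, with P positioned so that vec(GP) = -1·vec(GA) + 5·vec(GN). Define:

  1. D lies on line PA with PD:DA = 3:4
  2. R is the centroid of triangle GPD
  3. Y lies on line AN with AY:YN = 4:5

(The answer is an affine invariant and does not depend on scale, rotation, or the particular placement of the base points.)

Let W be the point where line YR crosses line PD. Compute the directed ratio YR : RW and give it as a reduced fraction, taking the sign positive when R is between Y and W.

Work in coordinates with G = (0, 0), A = (1, 0), N = (0, 1), P = (-1, 5).
1. D lies on line PA with PD:DA = 3:4 ⇒ D = (-1/7, 20/7)
2. R is the centroid of triangle GPD ⇒ R = (-8/21, 55/21)
3. Y lies on line AN with AY:YN = 4:5 ⇒ Y = (5/9, 4/9)
line YR meets PD at W = (271/63, -520/63)
R = Y + t·(W−Y) with t = -1/4, so YR:RW = -1/4:5/4

YR:RW = -1/5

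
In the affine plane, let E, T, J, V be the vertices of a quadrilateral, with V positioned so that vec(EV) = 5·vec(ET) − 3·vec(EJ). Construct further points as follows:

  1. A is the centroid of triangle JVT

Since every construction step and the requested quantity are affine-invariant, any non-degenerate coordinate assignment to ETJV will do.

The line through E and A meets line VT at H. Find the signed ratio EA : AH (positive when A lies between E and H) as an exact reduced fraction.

EA:AH = -10

Assign E = (0, 0), T = (1, 0), J = (0, 1), V = (5, -3) — the answer is frame-independent, so this choice is without loss of generality.
1. A is the centroid of triangle JVT ⇒ A = (2, -2/3)
line EA meets VT at H = (9/5, -3/5)
A = E + t·(H−E) with t = 10/9, so EA:AH = 10/9:-1/9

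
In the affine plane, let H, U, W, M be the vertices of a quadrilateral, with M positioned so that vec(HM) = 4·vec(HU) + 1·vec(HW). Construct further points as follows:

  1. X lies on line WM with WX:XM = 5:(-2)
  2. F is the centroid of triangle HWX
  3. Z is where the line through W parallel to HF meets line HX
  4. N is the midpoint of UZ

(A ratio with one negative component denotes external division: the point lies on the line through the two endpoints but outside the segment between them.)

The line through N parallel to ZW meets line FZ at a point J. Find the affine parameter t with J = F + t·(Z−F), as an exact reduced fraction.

Set H = (0, 0), U = (1, 0), W = (0, 1), M = (4, 1); any affine frame gives the same invariant.
1. X lies on line WM with WX:XM = 5:(-2) ⇒ X = (20/3, 1)
2. F is the centroid of triangle HWX ⇒ F = (20/9, 2/3)
3. Z is where the line through W parallel to HF meets line HX ⇒ Z = (-20/3, -1)
4. N is the midpoint of UZ ⇒ N = (-17/6, -1/2)
through N parallel to ZW: direction (20/3, 2); meets FZ at J = (-8/9, 1/12)
J = F + t·(Z−F) with t = 7/20

t = 7/20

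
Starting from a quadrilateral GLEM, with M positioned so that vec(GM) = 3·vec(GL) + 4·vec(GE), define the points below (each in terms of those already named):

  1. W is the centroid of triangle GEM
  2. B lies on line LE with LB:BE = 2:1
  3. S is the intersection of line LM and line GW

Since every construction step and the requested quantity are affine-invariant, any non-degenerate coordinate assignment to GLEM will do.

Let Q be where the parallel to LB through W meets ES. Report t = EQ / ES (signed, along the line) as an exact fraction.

Choose coordinates G = (0, 0), L = (1, 0), E = (0, 1), M = (3, 4).
1. W is the centroid of triangle GEM ⇒ W = (1, 5/3)
2. B lies on line LE with LB:BE = 2:1 ⇒ B = (1/3, 2/3)
3. S is the intersection of line LM and line GW ⇒ S = (6, 10)
through W parallel to LB: direction (-2/3, 2/3); meets ES at Q = (2/3, 2)
Q = E + t·(S−E) with t = 1/9

t = 1/9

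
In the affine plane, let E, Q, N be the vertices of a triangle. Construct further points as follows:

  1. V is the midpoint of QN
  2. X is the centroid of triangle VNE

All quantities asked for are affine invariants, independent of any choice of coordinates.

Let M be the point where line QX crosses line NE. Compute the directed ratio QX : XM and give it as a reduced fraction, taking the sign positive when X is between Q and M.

Work in coordinates with E = (0, 0), Q = (1, 0), N = (0, 1).
1. V is the midpoint of QN ⇒ V = (1/2, 1/2)
2. X is the centroid of triangle VNE ⇒ X = (1/6, 1/2)
line QX meets NE at M = (0, 3/5)
X = Q + t·(M−Q) with t = 5/6, so QX:XM = 5/6:1/6

QX:XM = 5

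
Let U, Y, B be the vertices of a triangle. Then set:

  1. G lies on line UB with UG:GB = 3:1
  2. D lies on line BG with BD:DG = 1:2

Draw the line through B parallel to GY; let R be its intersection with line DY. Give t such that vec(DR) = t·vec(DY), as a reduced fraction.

Choose coordinates U = (0, 0), Y = (1, 0), B = (0, 1).
1. G lies on line UB with UG:GB = 3:1 ⇒ G = (0, 3/4)
2. D lies on line BG with BD:DG = 1:2 ⇒ D = (0, 11/12)
through B parallel to GY: direction (1, -3/4); meets DY at R = (-1/2, 11/8)
R = D + t·(Y−D) with t = -1/2

t = -1/2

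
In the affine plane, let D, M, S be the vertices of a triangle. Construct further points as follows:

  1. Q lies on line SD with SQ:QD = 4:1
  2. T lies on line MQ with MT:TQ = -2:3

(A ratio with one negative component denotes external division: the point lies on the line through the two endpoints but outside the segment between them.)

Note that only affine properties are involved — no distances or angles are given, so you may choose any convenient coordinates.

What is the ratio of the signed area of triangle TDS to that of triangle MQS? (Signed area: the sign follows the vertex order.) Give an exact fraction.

[TDS]:[MQS] = 15/4

Choose coordinates D = (0, 0), M = (1, 0), S = (0, 1).
1. Q lies on line SD with SQ:QD = 4:1 ⇒ Q = (0, 1/5)
2. T lies on line MQ with MT:TQ = -2:3 ⇒ T = (3, -2/5)
2·[TDS] = -3, 2·[MQS] = -4/5
[TDS]:[MQS] = -3:-4/5 = 15/4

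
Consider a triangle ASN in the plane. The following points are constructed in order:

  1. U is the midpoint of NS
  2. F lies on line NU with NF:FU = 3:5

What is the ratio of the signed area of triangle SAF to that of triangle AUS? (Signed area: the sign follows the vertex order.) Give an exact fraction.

Work in coordinates with A = (0, 0), S = (1, 0), N = (0, 1).
1. U is the midpoint of NS ⇒ U = (1/2, 1/2)
2. F lies on line NU with NF:FU = 3:5 ⇒ F = (3/16, 13/16)
2·[SAF] = -13/16, 2·[AUS] = -1/2
[SAF]:[AUS] = -13/16:-1/2 = 13/8

[SAF]:[AUS] = 13/8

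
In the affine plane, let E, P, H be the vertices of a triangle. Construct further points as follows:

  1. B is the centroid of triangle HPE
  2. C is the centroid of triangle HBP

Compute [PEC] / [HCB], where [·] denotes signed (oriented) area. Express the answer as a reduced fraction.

[PEC]:[HCB] = 4

Work in coordinates with E = (0, 0), P = (1, 0), H = (0, 1).
1. B is the centroid of triangle HPE ⇒ B = (1/3, 1/3)
2. C is the centroid of triangle HBP ⇒ C = (4/9, 4/9)
2·[PEC] = -4/9, 2·[HCB] = -1/9
[PEC]:[HCB] = -4/9:-1/9 = 4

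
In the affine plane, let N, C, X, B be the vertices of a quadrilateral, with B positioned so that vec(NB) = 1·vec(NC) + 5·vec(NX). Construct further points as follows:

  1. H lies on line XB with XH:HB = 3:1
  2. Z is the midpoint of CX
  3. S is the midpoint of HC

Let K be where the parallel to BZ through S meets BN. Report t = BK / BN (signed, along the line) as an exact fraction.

t = -15/32

Set N = (0, 0), C = (1, 0), X = (0, 1), B = (1, 5); any affine frame gives the same invariant.
1. H lies on line XB with XH:HB = 3:1 ⇒ H = (3/4, 4)
2. Z is the midpoint of CX ⇒ Z = (1/2, 1/2)
3. S is the midpoint of HC ⇒ S = (7/8, 2)
through S parallel to BZ: direction (-1/2, -9/2); meets BN at K = (47/32, 235/32)
K = B + t·(N−B) with t = -15/32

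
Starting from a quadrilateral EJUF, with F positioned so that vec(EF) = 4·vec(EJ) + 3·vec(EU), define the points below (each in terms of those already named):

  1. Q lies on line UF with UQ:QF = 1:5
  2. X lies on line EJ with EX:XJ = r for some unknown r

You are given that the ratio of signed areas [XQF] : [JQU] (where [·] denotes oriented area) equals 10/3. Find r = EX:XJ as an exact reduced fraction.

r = -4/5

Set E = (0, 0), J = (1, 0), U = (0, 1), F = (4, 3); any affine frame gives the same invariant.
1. Q lies on line UF with UQ:QF = 1:5 ⇒ Q = (2/3, 4/3)
2. With EX:XJ = r, write λ = r/(r+1) so X = E + λ·(J−E); X is affine-linear in λ
Every point depending on X is an affine combination of X and λ-independent points, so each such coordinate is linear in λ; the λ² term in each signed area is a multiple of (J−E)×(J−E) = 0, so 2·[XQF] and 2·[JQU] are each linear in λ. Evaluating at λ=0 and λ=1:
  2·[XQF] = -5/3·λ − 10/3,   2·[JQU] = 1
So [XQF]:[JQU] = (-5/3·λ − 10/3) / (1). Setting this equal to 10/3:
  -5/3·λ − 10/3 = 10/3·(1)  ⇒  λ = -4
Then r = λ/(1−λ) = (-4)/(5) = -4/5. Check: with r = -4/5, X = (-4, 0) and [XQF]:[JQU] = 10/3 as required.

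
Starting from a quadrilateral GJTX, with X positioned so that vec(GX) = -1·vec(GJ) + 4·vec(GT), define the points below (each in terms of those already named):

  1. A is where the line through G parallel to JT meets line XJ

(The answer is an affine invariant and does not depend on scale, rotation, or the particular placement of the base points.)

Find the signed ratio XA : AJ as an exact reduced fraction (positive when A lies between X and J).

Choose coordinates G = (0, 0), J = (1, 0), T = (0, 1), X = (-1, 4).
1. A is where the line through G parallel to JT meets line XJ ⇒ A = (2, -2)
A = X + t·(J−X) with t = 3/2, so XA:AJ = t:(1−t) = 3/2:-1/2

XA:AJ = -3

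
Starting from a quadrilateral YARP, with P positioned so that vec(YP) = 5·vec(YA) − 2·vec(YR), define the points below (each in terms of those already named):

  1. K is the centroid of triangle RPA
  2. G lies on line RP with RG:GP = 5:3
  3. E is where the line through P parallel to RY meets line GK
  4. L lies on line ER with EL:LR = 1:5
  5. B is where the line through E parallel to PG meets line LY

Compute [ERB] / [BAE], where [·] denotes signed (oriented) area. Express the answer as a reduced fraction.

Work in coordinates with Y = (0, 0), A = (1, 0), R = (0, 1), P = (5, -2).
1. K is the centroid of triangle RPA ⇒ K = (2, -1/3)
2. G lies on line RP with RG:GP = 5:3 ⇒ G = (25/8, -7/8)
3. E is where the line through P parallel to RY meets line GK ⇒ E = (5, -16/9)
4. L lies on line ER with EL:LR = 1:5 ⇒ L = (25/6, -71/54)
5. B is where the line through E parallel to PG meets line LY ⇒ B = (275/64, -781/576)
2·[ERB] = -5/32, 2·[BAE] = 7/16
[ERB]:[BAE] = -5/32:7/16 = -5/14

[ERB]:[BAE] = -5/14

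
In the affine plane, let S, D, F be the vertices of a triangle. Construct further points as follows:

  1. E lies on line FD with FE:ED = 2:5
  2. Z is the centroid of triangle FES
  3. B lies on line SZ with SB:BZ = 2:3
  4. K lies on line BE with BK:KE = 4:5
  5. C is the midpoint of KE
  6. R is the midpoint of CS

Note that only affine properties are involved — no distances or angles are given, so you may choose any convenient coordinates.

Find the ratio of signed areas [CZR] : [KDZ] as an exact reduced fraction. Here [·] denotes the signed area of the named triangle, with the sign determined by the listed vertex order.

[CZR]:[KDZ] = 13/32

Set S = (0, 0), D = (1, 0), F = (0, 1); any affine frame gives the same invariant.
1. E lies on line FD with FE:ED = 2:5 ⇒ E = (2/7, 5/7)
2. Z is the centroid of triangle FES ⇒ Z = (2/21, 4/7)
3. B lies on line SZ with SB:BZ = 2:3 ⇒ B = (4/105, 8/35)
4. K lies on line BE with BK:KE = 4:5 ⇒ K = (4/27, 4/9)
5. C is the midpoint of KE ⇒ C = (41/189, 73/126)
6. R is the midpoint of CS ⇒ R = (41/378, 73/252)
2·[CZR] = 13/378, 2·[KDZ] = 16/189
[CZR]:[KDZ] = 13/378:16/189 = 13/32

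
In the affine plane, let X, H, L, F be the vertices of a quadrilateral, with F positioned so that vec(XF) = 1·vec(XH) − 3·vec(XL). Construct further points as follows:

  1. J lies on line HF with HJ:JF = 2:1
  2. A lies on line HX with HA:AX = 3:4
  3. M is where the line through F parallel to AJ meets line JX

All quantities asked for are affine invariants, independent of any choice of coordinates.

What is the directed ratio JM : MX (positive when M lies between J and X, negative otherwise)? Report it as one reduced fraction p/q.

JM:MX = 3/5

Choose coordinates X = (0, 0), H = (1, 0), L = (0, 1), F = (1, -3).
1. J lies on line HF with HJ:JF = 2:1 ⇒ J = (1, -2)
2. A lies on line HX with HA:AX = 3:4 ⇒ A = (4/7, 0)
3. M is where the line through F parallel to AJ meets line JX ⇒ M = (5/8, -5/4)
M = J + t·(X−J) with t = 3/8, so JM:MX = t:(1−t) = 3/8:5/8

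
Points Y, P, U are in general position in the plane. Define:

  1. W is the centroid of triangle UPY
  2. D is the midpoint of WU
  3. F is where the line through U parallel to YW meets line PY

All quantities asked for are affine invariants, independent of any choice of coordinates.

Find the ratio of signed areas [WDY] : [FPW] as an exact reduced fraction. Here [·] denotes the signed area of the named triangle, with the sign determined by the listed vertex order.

[WDY]:[FPW] = 1/4

Choose coordinates Y = (0, 0), P = (1, 0), U = (0, 1).
1. W is the centroid of triangle UPY ⇒ W = (1/3, 1/3)
2. D is the midpoint of WU ⇒ D = (1/6, 2/3)
3. F is where the line through U parallel to YW meets line PY ⇒ F = (-1, 0)
2·[WDY] = 1/6, 2·[FPW] = 2/3
[WDY]:[FPW] = 1/6:2/3 = 1/4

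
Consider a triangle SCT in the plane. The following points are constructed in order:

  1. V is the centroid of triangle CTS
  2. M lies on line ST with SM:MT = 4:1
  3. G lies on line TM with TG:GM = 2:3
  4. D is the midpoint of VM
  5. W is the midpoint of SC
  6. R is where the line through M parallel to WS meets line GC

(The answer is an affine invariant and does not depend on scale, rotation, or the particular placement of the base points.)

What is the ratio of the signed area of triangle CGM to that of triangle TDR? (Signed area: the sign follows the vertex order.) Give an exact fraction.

Choose coordinates S = (0, 0), C = (1, 0), T = (0, 1).
1. V is the centroid of triangle CTS ⇒ V = (1/3, 1/3)
2. M lies on line ST with SM:MT = 4:1 ⇒ M = (0, 4/5)
3. G lies on line TM with TG:GM = 2:3 ⇒ G = (0, 23/25)
4. D is the midpoint of VM ⇒ D = (1/6, 17/30)
5. W is the midpoint of SC ⇒ W = (1/2, 0)
6. R is where the line through M parallel to WS meets line GC ⇒ R = (3/23, 4/5)
2·[CGM] = 3/25, 2·[TDR] = 8/345
[CGM]:[TDR] = 3/25:8/345 = 207/40

[CGM]:[TDR] = 207/40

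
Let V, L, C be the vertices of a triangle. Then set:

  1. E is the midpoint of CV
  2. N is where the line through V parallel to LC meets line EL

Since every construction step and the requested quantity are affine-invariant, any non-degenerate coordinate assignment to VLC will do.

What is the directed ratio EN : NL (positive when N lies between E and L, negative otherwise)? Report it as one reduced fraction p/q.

Set V = (0, 0), L = (1, 0), C = (0, 1); any affine frame gives the same invariant.
1. E is the midpoint of CV ⇒ E = (0, 1/2)
2. N is where the line through V parallel to LC meets line EL ⇒ N = (-1, 1)
N = E + t·(L−E) with t = -1, so EN:NL = t:(1−t) = -1:2

EN:NL = -1/2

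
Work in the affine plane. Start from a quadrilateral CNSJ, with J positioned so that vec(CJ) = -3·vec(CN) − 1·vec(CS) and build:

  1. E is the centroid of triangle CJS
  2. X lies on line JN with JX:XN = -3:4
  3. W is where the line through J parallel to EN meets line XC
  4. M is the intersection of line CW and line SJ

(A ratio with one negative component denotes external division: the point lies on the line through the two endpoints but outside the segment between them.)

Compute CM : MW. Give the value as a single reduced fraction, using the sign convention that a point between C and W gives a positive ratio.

CM:MW = 2

Assign C = (0, 0), N = (1, 0), S = (0, 1), J = (-3, -1) — the answer is frame-independent, so this choice is without loss of generality.
1. E is the centroid of triangle CJS ⇒ E = (-1, 0)
2. X lies on line JN with JX:XN = -3:4 ⇒ X = (-15, -4)
3. W is where the line through J parallel to EN meets line XC ⇒ W = (-15/4, -1)
4. M is the intersection of line CW and line SJ ⇒ M = (-5/2, -2/3)
M = C + t·(W−C) with t = 2/3, so CM:MW = t:(1−t) = 2/3:1/3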